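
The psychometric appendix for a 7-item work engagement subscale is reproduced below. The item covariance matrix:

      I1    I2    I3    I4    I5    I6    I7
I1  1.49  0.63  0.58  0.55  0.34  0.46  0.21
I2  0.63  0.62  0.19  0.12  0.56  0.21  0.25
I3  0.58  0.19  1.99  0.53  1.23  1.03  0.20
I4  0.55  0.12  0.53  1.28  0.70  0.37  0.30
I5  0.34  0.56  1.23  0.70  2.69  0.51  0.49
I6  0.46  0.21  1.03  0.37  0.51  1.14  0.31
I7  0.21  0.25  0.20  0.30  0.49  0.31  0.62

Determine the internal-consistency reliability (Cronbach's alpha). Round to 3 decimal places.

α = 0.776

sum of item variances = 1.49 + 0.62 + 1.99 + 1.28 + 2.69 + 1.14 + 0.62 = 9.83
Σ_{i<j} σ_ij = 9.77
σ²_total = 9.83 + 2 × 9.77 = 29.37
α = (k/(k−1))·(1 − sum of item variances/σ²_total) = (7/6)·(1 − 9.83/29.37) = 0.776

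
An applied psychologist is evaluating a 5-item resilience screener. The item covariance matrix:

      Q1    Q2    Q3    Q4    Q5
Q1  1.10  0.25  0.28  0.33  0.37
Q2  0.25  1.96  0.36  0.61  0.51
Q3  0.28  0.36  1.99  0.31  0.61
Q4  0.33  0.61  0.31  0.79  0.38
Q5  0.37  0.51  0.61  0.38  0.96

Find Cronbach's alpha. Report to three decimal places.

ΣVar(i) = 1.10 + 1.96 + 1.99 + 0.79 + 0.96 = 6.80
Σ_{i<j} σ_ij = 4.01
Var(T) = 6.80 + 2 × 4.01 = 14.82
α = (k/(k−1))·(1 − ΣVar(i)/Var(T)) = (5/4)·(1 − 6.80/14.82) = 0.676

α = 0.676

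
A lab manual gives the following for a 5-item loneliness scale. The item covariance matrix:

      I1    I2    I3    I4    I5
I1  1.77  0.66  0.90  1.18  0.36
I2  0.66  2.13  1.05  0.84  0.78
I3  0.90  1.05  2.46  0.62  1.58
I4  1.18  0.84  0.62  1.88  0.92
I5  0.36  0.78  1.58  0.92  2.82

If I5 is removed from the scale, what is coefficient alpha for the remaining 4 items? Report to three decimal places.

α = 0.747

Remaining items: I1, I2, I3, I4 (k = 4).
sum of item variances = 1.77 + 2.13 + 2.46 + 1.88 = 8.24
total variance = 8.24 + 2 × 5.25 = 18.74
α (item deleted) = (4/3)·(1 − 8.24/18.74) = 0.747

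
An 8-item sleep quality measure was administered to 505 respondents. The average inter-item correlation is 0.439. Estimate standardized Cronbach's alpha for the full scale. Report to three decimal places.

Standardized α = k·r̄ / (1 + (k−1)·r̄) = 8 × 0.439 / (1 + 7 × 0.439)
  = 3.5120 / 4.0730 = 0.862

standardized Cronbach's alpha = 0.862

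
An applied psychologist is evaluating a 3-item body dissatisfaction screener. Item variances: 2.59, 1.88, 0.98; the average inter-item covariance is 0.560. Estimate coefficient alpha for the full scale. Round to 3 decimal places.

coefficient alpha = 0.572

Σσ²ᵢ = 2.59 + 1.88 + 0.98 = 5.45
Sum of the 3 distinct covariances = 3 × 0.560 = 1.680
σ²_T = Σσ²ᵢ + 2·Σcov = 5.45 + 2 × 1.680 = 8.810
α = (3/2)·(1 − 5.45/8.810) = 0.572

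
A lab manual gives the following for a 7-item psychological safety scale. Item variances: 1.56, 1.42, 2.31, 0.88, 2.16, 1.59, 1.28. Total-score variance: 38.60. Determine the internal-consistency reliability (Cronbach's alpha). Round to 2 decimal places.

Σσ²ᵢ = 1.56 + 1.42 + 2.31 + 0.88 + 2.16 + 1.59 + 1.28 = 11.20
α = (k/(k−1))·(1 − Σσ²ᵢ/σ²_T) = (7/6)·(1 − 11.20/38.60) = 0.83

Cronbach's alpha = 0.83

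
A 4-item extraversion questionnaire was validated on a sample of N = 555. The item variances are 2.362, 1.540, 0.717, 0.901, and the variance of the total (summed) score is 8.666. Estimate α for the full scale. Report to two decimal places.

sum of item variances = 2.362 + 1.540 + 0.717 + 0.901 = 5.520
α = (k/(k−1))·(1 − sum of item variances/Var(T)) = (4/3)·(1 − 5.520/8.666) = 0.48

α = 0.48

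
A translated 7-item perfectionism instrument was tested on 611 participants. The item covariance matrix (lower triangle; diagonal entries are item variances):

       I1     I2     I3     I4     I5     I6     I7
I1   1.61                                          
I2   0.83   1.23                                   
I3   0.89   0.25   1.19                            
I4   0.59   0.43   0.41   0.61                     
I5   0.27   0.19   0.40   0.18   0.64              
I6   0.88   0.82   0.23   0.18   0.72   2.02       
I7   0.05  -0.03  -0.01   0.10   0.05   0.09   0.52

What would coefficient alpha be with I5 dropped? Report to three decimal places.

Remaining items: I1, I2, I3, I4, I6, I7 (k = 6).
sum of item variances = 1.61 + 1.23 + 1.19 + 0.61 + 2.02 + 0.52 = 7.18
σ²_total = 7.18 + 2 × 5.71 = 18.60
α (item deleted) = (6/5)·(1 − 7.18/18.60) = 0.737

α = 0.737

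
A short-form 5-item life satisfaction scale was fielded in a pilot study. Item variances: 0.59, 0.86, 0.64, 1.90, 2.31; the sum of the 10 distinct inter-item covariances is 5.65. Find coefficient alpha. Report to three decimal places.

α = 0.803

Σσᵢ² = 0.59 + 0.86 + 0.64 + 1.90 + 2.31 = 6.30
Sum of distinct covariances = 5.65
total variance = Σσᵢ² + 2·Σcov = 6.30 + 2 × 5.65 = 17.60
α = (5/4)·(1 − 6.30/17.60) = 0.803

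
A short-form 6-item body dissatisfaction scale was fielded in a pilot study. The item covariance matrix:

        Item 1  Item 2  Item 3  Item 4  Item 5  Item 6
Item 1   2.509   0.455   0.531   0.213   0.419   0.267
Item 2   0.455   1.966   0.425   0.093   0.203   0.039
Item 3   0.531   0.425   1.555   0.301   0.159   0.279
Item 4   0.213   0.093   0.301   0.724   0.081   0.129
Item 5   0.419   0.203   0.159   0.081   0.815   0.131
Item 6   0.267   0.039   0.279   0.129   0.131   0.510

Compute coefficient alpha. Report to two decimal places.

coefficient alpha = 0.58

Σσ²ᵢ = 2.509 + 1.966 + 1.555 + 0.724 + 0.815 + 0.510 = 8.079
Sum of the distinct covariances = 3.725
Var(T) = 8.079 + 2 × 3.725 = 15.529
α = (k/(k−1))·(1 − Σσ²ᵢ/Var(T)) = (6/5)·(1 − 8.079/15.529) = 0.58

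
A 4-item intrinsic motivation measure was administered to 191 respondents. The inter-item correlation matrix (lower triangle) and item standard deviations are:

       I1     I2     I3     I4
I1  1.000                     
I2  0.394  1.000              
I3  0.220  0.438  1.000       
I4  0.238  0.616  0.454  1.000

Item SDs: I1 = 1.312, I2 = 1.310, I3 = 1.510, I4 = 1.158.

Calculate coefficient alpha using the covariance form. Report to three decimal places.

α = 0.714

Σσ²ᵢ = 1.312² + 1.310² + 1.510² + 1.158² = 7.0585
Covariances σ_ij = r_ij · s_i · s_j:
  σ(I1,I2) = 0.394 × 1.312 × 1.310 = 0.6772
  σ(I1,I3) = 0.220 × 1.312 × 1.510 = 0.4358
  σ(I1,I4) = 0.238 × 1.312 × 1.158 = 0.3616
  σ(I2,I3) = 0.438 × 1.310 × 1.510 = 0.8664
  σ(I2,I4) = 0.616 × 1.310 × 1.158 = 0.9345
  σ(I3,I4) = 0.454 × 1.510 × 1.158 = 0.7939
σ²_T = Σσ²ᵢ + 2·Σσ_ij = 7.0585 + 2 × 4.0694 = 15.1973
α = (4/3)·(1 − 7.0585/15.1973) = 0.714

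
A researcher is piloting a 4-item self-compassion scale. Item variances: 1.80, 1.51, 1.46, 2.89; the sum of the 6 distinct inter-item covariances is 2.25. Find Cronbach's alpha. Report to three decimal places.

Σσ²ᵢ = 1.80 + 1.51 + 1.46 + 2.89 = 7.66
Sum of distinct covariances = 2.25
σ²_total = Σσ²ᵢ + 2·Σcov = 7.66 + 2 × 2.25 = 12.16
α = (4/3)·(1 − 7.66/12.16) = 0.493

Cronbach's alpha = 0.493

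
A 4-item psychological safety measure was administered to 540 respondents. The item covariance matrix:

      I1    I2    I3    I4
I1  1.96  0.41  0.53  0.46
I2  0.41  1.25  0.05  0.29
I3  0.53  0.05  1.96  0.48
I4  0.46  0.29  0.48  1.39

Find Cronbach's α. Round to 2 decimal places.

Σσ²ᵢ = 1.96 + 1.25 + 1.96 + 1.39 = 6.56
Σ_{i<j} σ_ij = 2.22
Var(T) = 6.56 + 2 × 2.22 = 11.00
α = (k/(k−1))·(1 − Σσ²ᵢ/Var(T)) = (4/3)·(1 − 6.56/11.00) = 0.54

α = 0.54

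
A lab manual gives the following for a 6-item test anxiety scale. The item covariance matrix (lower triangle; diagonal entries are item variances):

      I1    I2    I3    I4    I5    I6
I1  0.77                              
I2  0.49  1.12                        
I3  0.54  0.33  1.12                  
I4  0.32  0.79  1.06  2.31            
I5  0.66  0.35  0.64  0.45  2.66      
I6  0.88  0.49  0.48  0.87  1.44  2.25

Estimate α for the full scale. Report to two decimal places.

sum of item variances = 0.77 + 1.12 + 1.12 + 2.31 + 2.66 + 2.25 = 10.23
Sum of off-diagonal covariances = 9.79
σ²_total = 10.23 + 2 × 9.79 = 29.81
α = (k/(k−1))·(1 − sum of item variances/σ²_total) = (6/5)·(1 − 10.23/29.81) = 0.79

α = 0.79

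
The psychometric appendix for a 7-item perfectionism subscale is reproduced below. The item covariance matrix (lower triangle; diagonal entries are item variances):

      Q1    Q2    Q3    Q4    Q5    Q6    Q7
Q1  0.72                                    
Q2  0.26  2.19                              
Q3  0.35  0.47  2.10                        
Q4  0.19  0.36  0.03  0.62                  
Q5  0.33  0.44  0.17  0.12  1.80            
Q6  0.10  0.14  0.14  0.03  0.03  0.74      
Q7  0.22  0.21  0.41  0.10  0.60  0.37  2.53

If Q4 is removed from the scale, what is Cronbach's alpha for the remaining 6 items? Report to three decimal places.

Remaining items: Q1, Q2, Q3, Q5, Q6, Q7 (k = 6).
Σσ²ᵢ = 0.72 + 2.19 + 2.10 + 1.80 + 0.74 + 2.53 = 10.08
Var(T) = 10.08 + 2 × 4.24 = 18.56
α (item deleted) = (6/5)·(1 − 10.08/18.56) = 0.548

Cronbach's alpha = 0.548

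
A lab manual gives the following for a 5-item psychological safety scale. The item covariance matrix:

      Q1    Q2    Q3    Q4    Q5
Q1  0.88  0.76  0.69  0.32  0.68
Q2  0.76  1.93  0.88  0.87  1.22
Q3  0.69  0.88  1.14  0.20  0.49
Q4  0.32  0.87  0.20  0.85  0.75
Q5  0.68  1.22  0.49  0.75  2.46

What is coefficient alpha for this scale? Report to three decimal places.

α = 0.817

ΣVar(i) = 0.88 + 1.93 + 1.14 + 0.85 + 2.46 = 7.26
Sum of the distinct covariances = 6.86
Var(T) = 7.26 + 2 × 6.86 = 20.98
α = (k/(k−1))·(1 − ΣVar(i)/Var(T)) = (5/4)·(1 − 7.26/20.98) = 0.817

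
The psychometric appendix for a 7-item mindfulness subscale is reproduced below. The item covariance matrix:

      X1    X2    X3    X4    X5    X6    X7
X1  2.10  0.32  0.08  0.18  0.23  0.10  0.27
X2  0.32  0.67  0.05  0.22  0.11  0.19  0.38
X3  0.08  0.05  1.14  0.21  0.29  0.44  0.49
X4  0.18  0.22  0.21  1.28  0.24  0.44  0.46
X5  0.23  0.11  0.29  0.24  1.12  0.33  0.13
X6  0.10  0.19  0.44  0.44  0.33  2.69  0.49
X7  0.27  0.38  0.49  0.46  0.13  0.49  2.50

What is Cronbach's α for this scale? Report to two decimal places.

sum of item variances = 2.10 + 0.67 + 1.14 + 1.28 + 1.12 + 2.69 + 2.50 = 11.50
Sum of the distinct covariances = 5.65
σ²_T = 11.50 + 2 × 5.65 = 22.80
α = (k/(k−1))·(1 − sum of item variances/σ²_T) = (7/6)·(1 − 11.50/22.80) = 0.58

α = 0.58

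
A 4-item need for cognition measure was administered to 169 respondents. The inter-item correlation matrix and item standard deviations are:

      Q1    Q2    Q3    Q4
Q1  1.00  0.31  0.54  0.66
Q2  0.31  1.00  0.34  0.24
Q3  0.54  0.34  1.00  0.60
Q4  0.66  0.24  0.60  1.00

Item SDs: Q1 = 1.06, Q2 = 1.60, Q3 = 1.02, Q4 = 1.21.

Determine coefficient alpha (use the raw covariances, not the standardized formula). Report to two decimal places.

coefficient alpha = 0.73

Σσ²ᵢ = 1.06² + 1.60² + 1.02² + 1.21² = 6.1881
Covariances σ_ij = r_ij · s_i · s_j:
  σ(Q1,Q2) = 0.31 × 1.06 × 1.60 = 0.5258
  σ(Q1,Q3) = 0.54 × 1.06 × 1.02 = 0.5838
  σ(Q1,Q4) = 0.66 × 1.06 × 1.21 = 0.8465
  σ(Q2,Q3) = 0.34 × 1.60 × 1.02 = 0.5549
  σ(Q2,Q4) = 0.24 × 1.60 × 1.21 = 0.4646
  σ(Q3,Q4) = 0.60 × 1.02 × 1.21 = 0.7405
σ²_T = Σσ²ᵢ + 2·Σσ_ij = 6.1881 + 2 × 3.7161 = 13.6203
α = (4/3)·(1 − 6.1881/13.6203) = 0.73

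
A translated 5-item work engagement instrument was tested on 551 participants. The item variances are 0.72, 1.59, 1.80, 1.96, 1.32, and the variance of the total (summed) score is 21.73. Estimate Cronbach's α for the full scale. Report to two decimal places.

α = 0.82

Σσ²ᵢ = 0.72 + 1.59 + 1.80 + 1.96 + 1.32 = 7.39
α = (k/(k−1))·(1 − Σσ²ᵢ/σ²_total) = (5/4)·(1 − 7.39/21.73) = 0.82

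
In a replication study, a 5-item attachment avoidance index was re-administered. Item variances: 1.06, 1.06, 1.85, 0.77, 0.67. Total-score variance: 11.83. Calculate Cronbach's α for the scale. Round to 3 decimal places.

Σσ²ᵢ = 1.06 + 1.06 + 1.85 + 0.77 + 0.67 = 5.41
α = (k/(k−1))·(1 − Σσ²ᵢ/σ²_total) = (5/4)·(1 − 5.41/11.83) = 0.678

Cronbach's α = 0.678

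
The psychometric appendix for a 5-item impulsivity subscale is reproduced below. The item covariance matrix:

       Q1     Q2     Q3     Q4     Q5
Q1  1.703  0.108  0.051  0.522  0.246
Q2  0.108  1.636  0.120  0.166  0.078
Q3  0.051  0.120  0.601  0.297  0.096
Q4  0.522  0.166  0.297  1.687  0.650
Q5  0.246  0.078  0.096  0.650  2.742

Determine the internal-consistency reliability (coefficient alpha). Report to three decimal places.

coefficient alpha = 0.448

Σσᵢ² = 1.703 + 1.636 + 0.601 + 1.687 + 2.742 = 8.369
Sum of off-diagonal covariances = 2.334
Var(T) = 8.369 + 2 × 2.334 = 13.037
α = (k/(k−1))·(1 − Σσᵢ²/Var(T)) = (5/4)·(1 − 8.369/13.037) = 0.448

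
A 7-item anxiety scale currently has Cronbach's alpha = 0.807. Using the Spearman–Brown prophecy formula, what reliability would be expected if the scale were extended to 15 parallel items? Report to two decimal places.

predicted reliability = 0.90

Length factor m = 15/7 = 2.1429
α' = m·α / (1 + (m−1)·α)
   = 15/7 × 0.807 / (1 + (15/7 − 1) × 0.807)
   = 1.7293 / 1.9223 = 0.90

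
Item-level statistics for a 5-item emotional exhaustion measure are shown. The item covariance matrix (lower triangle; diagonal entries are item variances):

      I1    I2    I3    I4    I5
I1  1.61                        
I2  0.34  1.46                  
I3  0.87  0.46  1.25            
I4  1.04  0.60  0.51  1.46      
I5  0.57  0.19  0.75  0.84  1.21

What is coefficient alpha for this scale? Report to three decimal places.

ΣVar(i) = 1.61 + 1.46 + 1.25 + 1.46 + 1.21 = 6.99
Sum of off-diagonal covariances = 6.17
σ²_T = 6.99 + 2 × 6.17 = 19.33
α = (k/(k−1))·(1 − ΣVar(i)/σ²_T) = (5/4)·(1 − 6.99/19.33) = 0.798

α = 0.798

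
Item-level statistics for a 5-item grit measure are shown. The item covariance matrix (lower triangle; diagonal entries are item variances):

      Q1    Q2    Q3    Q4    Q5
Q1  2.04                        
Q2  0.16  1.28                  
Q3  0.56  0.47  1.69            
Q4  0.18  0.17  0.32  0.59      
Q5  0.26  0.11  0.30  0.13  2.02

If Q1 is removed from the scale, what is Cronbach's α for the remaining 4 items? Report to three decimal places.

Cronbach's α = 0.466

Remaining items: Q2, Q3, Q4, Q5 (k = 4).
Σσᵢ² = 1.28 + 1.69 + 0.59 + 2.02 = 5.58
σ²_total = 5.58 + 2 × 1.50 = 8.58
α (item deleted) = (4/3)·(1 − 5.58/8.58) = 0.466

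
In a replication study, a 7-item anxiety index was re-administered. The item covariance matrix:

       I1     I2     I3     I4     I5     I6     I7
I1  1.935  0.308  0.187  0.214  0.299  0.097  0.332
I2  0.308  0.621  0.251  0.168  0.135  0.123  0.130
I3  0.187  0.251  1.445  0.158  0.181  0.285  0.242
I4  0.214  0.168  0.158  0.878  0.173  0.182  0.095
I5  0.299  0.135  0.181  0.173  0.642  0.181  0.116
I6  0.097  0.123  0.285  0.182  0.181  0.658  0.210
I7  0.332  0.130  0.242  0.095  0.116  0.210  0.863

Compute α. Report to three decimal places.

α = 0.625

sum of item variances = 1.935 + 0.621 + 1.445 + 0.878 + 0.642 + 0.658 + 0.863 = 7.042
Σ_{i<j} σ_ij = 4.067
σ²_T = 7.042 + 2 × 4.067 = 15.176
α = (k/(k−1))·(1 − sum of item variances/σ²_T) = (7/6)·(1 − 7.042/15.176) = 0.625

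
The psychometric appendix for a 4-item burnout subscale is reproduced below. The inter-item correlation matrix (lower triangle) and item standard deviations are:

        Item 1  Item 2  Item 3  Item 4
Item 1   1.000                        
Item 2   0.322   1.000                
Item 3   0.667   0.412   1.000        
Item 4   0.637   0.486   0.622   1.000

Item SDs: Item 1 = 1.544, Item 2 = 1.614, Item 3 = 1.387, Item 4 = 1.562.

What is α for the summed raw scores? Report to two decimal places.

α = 0.81

Σσ²ᵢ = 1.544² + 1.614² + 1.387² + 1.562² = 9.3525
Covariances σ_ij = r_ij · s_i · s_j:
  σ(Item 1,Item 2) = 0.322 × 1.544 × 1.614 = 0.8024
  σ(Item 1,Item 3) = 0.667 × 1.544 × 1.387 = 1.4284
  σ(Item 1,Item 4) = 0.637 × 1.544 × 1.562 = 1.5363
  σ(Item 2,Item 3) = 0.412 × 1.614 × 1.387 = 0.9223
  σ(Item 2,Item 4) = 0.486 × 1.614 × 1.562 = 1.2252
  σ(Item 3,Item 4) = 0.622 × 1.387 × 1.562 = 1.3476
σ²_T = Σσ²ᵢ + 2·Σσ_ij = 9.3525 + 2 × 7.2622 = 23.8769
α = (4/3)·(1 − 9.3525/23.8769) = 0.81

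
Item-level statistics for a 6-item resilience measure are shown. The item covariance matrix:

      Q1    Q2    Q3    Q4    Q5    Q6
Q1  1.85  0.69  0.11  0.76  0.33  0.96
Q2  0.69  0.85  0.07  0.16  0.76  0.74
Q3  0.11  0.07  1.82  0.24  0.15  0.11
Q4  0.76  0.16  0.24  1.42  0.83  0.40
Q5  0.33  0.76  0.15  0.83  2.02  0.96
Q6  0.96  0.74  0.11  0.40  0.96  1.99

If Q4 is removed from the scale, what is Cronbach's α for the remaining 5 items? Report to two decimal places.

α = 0.67

Remaining items: Q1, Q2, Q3, Q5, Q6 (k = 5).
Σσ²ᵢ = 1.85 + 0.85 + 1.82 + 2.02 + 1.99 = 8.53
total variance = 8.53 + 2 × 4.88 = 18.29
α (item deleted) = (5/4)·(1 − 8.53/18.29) = 0.67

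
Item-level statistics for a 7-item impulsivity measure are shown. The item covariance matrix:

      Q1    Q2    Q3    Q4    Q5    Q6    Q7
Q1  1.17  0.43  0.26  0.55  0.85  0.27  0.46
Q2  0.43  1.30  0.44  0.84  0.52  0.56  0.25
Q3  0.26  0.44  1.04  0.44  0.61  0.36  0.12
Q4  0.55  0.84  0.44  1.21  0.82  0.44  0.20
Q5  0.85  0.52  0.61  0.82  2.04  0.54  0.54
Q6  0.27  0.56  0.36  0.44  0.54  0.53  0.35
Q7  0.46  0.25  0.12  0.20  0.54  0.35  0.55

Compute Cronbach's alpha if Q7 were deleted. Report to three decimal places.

Remaining items: Q1, Q2, Q3, Q4, Q5, Q6 (k = 6).
Σσᵢ² = 1.17 + 1.30 + 1.04 + 1.21 + 2.04 + 0.53 = 7.29
σ²_T = 7.29 + 2 × 7.93 = 23.15
α (item deleted) = (6/5)·(1 − 7.29/23.15) = 0.822

α = 0.822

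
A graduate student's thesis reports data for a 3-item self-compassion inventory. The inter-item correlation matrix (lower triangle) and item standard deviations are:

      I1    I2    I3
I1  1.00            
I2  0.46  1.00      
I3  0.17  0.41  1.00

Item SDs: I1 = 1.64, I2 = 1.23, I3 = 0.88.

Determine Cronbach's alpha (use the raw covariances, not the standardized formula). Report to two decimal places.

α = 0.59

Σσ²ᵢ = 1.64² + 1.23² + 0.88² = 4.9769
Covariances σ_ij = r_ij · s_i · s_j:
  σ(I1,I2) = 0.46 × 1.64 × 1.23 = 0.9279
  σ(I1,I3) = 0.17 × 1.64 × 0.88 = 0.2453
  σ(I2,I3) = 0.41 × 1.23 × 0.88 = 0.4438
σ²_T = Σσ²ᵢ + 2·Σσ_ij = 4.9769 + 2 × 1.6170 = 8.2109
α = (3/2)·(1 − 4.9769/8.2109) = 0.59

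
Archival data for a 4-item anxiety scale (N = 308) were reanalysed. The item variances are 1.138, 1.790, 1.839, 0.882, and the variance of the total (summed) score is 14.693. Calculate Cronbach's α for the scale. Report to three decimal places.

Σσ²ᵢ = 1.138 + 1.790 + 1.839 + 0.882 = 5.649
α = (k/(k−1))·(1 − Σσ²ᵢ/total variance) = (4/3)·(1 − 5.649/14.693) = 0.821

Cronbach's α = 0.821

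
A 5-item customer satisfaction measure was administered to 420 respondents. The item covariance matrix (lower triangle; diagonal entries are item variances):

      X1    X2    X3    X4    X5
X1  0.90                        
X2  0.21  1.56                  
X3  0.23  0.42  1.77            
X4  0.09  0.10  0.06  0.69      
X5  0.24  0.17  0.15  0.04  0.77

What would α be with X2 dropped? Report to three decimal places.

Remaining items: X1, X3, X4, X5 (k = 4).
Σσᵢ² = 0.90 + 1.77 + 0.69 + 0.77 = 4.13
σ²_T = 4.13 + 2 × 0.81 = 5.75
α (item deleted) = (4/3)·(1 − 4.13/5.75) = 0.376

α = 0.376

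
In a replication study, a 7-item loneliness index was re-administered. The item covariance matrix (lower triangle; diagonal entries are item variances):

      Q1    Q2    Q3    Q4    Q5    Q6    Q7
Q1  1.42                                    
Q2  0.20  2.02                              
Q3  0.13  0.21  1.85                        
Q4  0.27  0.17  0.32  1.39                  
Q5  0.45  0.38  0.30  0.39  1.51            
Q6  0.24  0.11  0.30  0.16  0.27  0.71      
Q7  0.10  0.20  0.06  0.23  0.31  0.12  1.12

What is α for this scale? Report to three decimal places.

α = 0.578

Σσᵢ² = 1.42 + 2.02 + 1.85 + 1.39 + 1.51 + 0.71 + 1.12 = 10.02
Sum of the distinct covariances = 4.92
total variance = 10.02 + 2 × 4.92 = 19.86
α = (k/(k−1))·(1 − Σσᵢ²/total variance) = (7/6)·(1 − 10.02/19.86) = 0.578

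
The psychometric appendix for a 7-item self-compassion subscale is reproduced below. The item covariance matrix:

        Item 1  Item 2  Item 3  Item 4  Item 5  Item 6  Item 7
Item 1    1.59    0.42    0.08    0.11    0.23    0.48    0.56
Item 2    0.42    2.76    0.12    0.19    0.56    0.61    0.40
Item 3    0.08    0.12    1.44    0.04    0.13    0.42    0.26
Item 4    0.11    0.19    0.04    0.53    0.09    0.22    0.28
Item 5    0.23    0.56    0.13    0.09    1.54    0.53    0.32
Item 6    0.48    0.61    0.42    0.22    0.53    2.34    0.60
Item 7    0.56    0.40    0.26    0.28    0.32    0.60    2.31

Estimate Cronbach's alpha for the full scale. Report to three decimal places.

α = 0.601

sum of item variances = 1.59 + 2.76 + 1.44 + 0.53 + 1.54 + 2.34 + 2.31 = 12.51
Sum of the distinct covariances = 6.65
σ²_total = 12.51 + 2 × 6.65 = 25.81
α = (k/(k−1))·(1 − sum of item variances/σ²_total) = (7/6)·(1 − 12.51/25.81) = 0.601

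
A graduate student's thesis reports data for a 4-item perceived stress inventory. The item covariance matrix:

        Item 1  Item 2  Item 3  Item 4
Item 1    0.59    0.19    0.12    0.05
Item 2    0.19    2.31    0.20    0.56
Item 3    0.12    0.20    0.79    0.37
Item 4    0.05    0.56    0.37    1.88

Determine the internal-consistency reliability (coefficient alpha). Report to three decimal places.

coefficient alpha = 0.465

Σσᵢ² = 0.59 + 2.31 + 0.79 + 1.88 = 5.57
Sum of the distinct covariances = 1.49
total variance = 5.57 + 2 × 1.49 = 8.55
α = (k/(k−1))·(1 − Σσᵢ²/total variance) = (4/3)·(1 − 5.57/8.55) = 0.465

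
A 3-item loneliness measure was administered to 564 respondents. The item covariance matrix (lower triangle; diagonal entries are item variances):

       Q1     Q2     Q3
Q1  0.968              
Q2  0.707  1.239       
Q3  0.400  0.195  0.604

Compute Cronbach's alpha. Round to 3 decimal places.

Σσᵢ² = 0.968 + 1.239 + 0.604 = 2.811
Sum of off-diagonal covariances = 1.302
Var(T) = 2.811 + 2 × 1.302 = 5.415
α = (k/(k−1))·(1 − Σσᵢ²/Var(T)) = (3/2)·(1 − 2.811/5.415) = 0.721

α = 0.721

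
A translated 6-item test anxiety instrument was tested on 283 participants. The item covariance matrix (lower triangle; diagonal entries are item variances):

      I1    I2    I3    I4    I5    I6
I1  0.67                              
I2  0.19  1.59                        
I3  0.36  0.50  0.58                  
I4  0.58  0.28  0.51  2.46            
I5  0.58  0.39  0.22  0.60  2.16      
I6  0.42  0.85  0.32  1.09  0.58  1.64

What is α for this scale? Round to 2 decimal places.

Σσᵢ² = 0.67 + 1.59 + 0.58 + 2.46 + 2.16 + 1.64 = 9.10
Sum of off-diagonal covariances = 7.47
Var(T) = 9.10 + 2 × 7.47 = 24.04
α = (k/(k−1))·(1 − Σσᵢ²/Var(T)) = (6/5)·(1 − 9.10/24.04) = 0.75

α = 0.75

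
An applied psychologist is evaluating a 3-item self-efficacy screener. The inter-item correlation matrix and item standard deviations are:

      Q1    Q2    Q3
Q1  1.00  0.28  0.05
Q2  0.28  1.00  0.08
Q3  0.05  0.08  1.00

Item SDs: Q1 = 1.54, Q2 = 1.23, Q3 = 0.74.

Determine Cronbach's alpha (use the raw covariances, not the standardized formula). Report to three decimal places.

α = 0.344

Σσ²ᵢ = 1.54² + 1.23² + 0.74² = 4.4321
Covariances σ_ij = r_ij · s_i · s_j:
  σ(Q1,Q2) = 0.28 × 1.54 × 1.23 = 0.5304
  σ(Q1,Q3) = 0.05 × 1.54 × 0.74 = 0.0570
  σ(Q2,Q3) = 0.08 × 1.23 × 0.74 = 0.0728
σ²_T = Σσ²ᵢ + 2·Σσ_ij = 4.4321 + 2 × 0.6602 = 5.7525
α = (3/2)·(1 − 4.4321/5.7525) = 0.344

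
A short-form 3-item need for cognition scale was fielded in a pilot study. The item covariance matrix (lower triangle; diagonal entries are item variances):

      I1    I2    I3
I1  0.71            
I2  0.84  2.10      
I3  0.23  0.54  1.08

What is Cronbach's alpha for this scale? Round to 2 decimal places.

α = 0.68

Σσ²ᵢ = 0.71 + 2.10 + 1.08 = 3.89
Σ_{i<j} σ_ij = 1.61
σ²_T = 3.89 + 2 × 1.61 = 7.11
α = (k/(k−1))·(1 − Σσ²ᵢ/σ²_T) = (3/2)·(1 − 3.89/7.11) = 0.68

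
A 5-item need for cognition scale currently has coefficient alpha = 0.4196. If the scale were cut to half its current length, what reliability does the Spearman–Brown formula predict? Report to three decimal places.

Length factor m = 1/2
α' = m·α / (1 − (1−m)·α)
   = 1/2 × 0.4196 / (1 − (1 − 1/2) × 0.4196)
   = 0.2098 / 0.7902 = 0.266

predicted reliability = 0.266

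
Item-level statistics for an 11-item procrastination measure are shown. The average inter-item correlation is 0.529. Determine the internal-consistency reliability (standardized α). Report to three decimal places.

standardized α = 0.925

Standardized α = k·r̄ / (1 + (k−1)·r̄) = 11 × 0.529 / (1 + 10 × 0.529)
  = 5.8190 / 6.2900 = 0.925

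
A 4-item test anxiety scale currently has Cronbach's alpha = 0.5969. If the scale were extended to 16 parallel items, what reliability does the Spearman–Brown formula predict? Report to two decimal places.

Length factor m = 16/4 = 4.0000
α' = m·α / (1 + (m−1)·α)
   = 16/4 × 0.5969 / (1 + (16/4 − 1) × 0.5969)
   = 2.3876 / 2.7907 = 0.86

predicted reliability = 0.86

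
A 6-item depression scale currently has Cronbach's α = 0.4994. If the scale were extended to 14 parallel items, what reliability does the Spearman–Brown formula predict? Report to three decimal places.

predicted reliability = 0.699

Length factor m = 14/6 = 2.3333
α' = m·α / (1 + (m−1)·α)
   = 14/6 × 0.4994 / (1 + (14/6 − 1) × 0.4994)
   = 1.1653 / 1.6659 = 0.699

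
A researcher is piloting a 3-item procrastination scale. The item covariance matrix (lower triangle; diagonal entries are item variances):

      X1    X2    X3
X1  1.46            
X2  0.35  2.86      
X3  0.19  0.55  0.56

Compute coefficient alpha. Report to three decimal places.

coefficient alpha = 0.463

ΣVar(i) = 1.46 + 2.86 + 0.56 = 4.88
Σ_{i<j} σ_ij = 1.09
total variance = 4.88 + 2 × 1.09 = 7.06
α = (k/(k−1))·(1 − ΣVar(i)/total variance) = (3/2)·(1 − 4.88/7.06) = 0.463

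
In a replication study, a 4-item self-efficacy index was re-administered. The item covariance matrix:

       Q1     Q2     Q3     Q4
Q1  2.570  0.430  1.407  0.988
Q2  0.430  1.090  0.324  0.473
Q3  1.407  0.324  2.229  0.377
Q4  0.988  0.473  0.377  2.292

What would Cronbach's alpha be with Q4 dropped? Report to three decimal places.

Remaining items: Q1, Q2, Q3 (k = 3).
sum of item variances = 2.570 + 1.090 + 2.229 = 5.889
σ²_total = 5.889 + 2 × 2.161 = 10.211
α (item deleted) = (3/2)·(1 − 5.889/10.211) = 0.635

α = 0.635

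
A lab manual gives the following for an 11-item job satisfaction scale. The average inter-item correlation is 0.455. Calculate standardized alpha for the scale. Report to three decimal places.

α = 0.902

Standardized α = k·r̄ / (1 + (k−1)·r̄) = 11 × 0.455 / (1 + 10 × 0.455)
  = 5.0050 / 5.5500 = 0.902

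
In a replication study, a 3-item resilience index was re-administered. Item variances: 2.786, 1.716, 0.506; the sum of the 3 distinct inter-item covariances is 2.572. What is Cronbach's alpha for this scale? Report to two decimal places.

Cronbach's alpha = 0.76

Σσᵢ² = 2.786 + 1.716 + 0.506 = 5.008
Sum of distinct covariances = 2.572
σ²_T = Σσᵢ² + 2·Σcov = 5.008 + 2 × 2.572 = 10.152
α = (3/2)·(1 − 5.008/10.152) = 0.76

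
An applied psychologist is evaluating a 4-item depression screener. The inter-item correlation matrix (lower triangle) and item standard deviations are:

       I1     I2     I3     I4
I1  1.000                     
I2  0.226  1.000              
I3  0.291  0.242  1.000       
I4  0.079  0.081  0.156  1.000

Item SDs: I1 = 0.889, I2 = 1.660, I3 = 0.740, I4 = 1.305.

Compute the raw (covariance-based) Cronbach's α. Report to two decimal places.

Σσ²ᵢ = 0.889² + 1.660² + 0.740² + 1.305² = 5.7965
Covariances σ_ij = r_ij · s_i · s_j:
  σ(I1,I2) = 0.226 × 0.889 × 1.660 = 0.3335
  σ(I1,I3) = 0.291 × 0.889 × 0.740 = 0.1914
  σ(I1,I4) = 0.079 × 0.889 × 1.305 = 0.0917
  σ(I2,I3) = 0.242 × 1.660 × 0.740 = 0.2973
  σ(I2,I4) = 0.081 × 1.660 × 1.305 = 0.1755
  σ(I3,I4) = 0.156 × 0.740 × 1.305 = 0.1506
σ²_T = Σσ²ᵢ + 2·Σσ_ij = 5.7965 + 2 × 1.2400 = 8.2765
α = (4/3)·(1 − 5.7965/8.2765) = 0.40

Cronbach's α = 0.40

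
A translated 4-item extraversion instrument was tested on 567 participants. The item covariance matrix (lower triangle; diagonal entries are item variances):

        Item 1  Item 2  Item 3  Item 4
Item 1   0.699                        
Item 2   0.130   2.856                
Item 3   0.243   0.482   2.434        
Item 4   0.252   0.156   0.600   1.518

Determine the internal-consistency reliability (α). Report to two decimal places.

Σσᵢ² = 0.699 + 2.856 + 2.434 + 1.518 = 7.507
Sum of off-diagonal covariances = 1.863
σ²_total = 7.507 + 2 × 1.863 = 11.233
α = (k/(k−1))·(1 − Σσᵢ²/σ²_total) = (4/3)·(1 − 7.507/11.233) = 0.44

α = 0.44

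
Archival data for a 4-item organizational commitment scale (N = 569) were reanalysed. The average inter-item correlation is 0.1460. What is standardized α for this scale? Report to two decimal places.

Standardized α = k·r̄ / (1 + (k−1)·r̄) = 4 × 0.1460 / (1 + 3 × 0.1460)
  = 0.5840 / 1.4380 = 0.41

standardized α = 0.41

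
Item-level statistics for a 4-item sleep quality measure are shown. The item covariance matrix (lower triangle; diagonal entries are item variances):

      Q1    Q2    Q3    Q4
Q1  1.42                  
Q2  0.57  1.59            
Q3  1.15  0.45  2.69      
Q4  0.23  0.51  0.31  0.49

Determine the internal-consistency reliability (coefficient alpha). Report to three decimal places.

coefficient alpha = 0.680

Σσ²ᵢ = 1.42 + 1.59 + 2.69 + 0.49 = 6.19
Sum of the distinct covariances = 3.22
σ²_total = 6.19 + 2 × 3.22 = 12.63
α = (k/(k−1))·(1 − Σσ²ᵢ/σ²_total) = (4/3)·(1 − 6.19/12.63) = 0.680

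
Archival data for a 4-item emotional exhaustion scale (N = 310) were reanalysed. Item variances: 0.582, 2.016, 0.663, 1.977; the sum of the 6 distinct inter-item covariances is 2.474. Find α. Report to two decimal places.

α = 0.65

Σσ²ᵢ = 0.582 + 2.016 + 0.663 + 1.977 = 5.238
Sum of distinct covariances = 2.474
σ²_T = Σσ²ᵢ + 2·Σcov = 5.238 + 2 × 2.474 = 10.186
α = (4/3)·(1 − 5.238/10.186) = 0.65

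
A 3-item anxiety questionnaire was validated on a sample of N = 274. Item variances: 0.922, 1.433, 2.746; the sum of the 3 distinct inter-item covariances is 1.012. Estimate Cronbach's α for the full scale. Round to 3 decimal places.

Cronbach's α = 0.426

sum of item variances = 0.922 + 1.433 + 2.746 = 5.101
Sum of distinct covariances = 1.012
total variance = sum of item variances + 2·Σcov = 5.101 + 2 × 1.012 = 7.125
α = (3/2)·(1 − 5.101/7.125) = 0.426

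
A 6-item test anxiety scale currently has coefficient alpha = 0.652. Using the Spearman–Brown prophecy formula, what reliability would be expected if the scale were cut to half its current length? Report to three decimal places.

predicted reliability = 0.484

Length factor m = 1/2
α' = m·α / (1 − (1−m)·α)
   = 1/2 × 0.652 / (1 − (1 − 1/2) × 0.652)
   = 0.3260 / 0.6740 = 0.484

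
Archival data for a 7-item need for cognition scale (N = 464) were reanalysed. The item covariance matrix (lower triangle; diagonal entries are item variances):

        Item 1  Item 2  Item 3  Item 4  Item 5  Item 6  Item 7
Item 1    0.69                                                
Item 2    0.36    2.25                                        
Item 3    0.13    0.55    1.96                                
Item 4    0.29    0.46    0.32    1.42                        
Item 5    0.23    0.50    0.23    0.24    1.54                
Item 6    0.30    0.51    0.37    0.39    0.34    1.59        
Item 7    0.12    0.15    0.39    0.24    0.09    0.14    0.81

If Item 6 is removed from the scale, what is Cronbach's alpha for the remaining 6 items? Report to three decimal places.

Remaining items: Item 1, Item 2, Item 3, Item 4, Item 5, Item 7 (k = 6).
sum of item variances = 0.69 + 2.25 + 1.96 + 1.42 + 1.54 + 0.81 = 8.67
σ²_T = 8.67 + 2 × 4.30 = 17.27
α (item deleted) = (6/5)·(1 − 8.67/17.27) = 0.598

α = 0.598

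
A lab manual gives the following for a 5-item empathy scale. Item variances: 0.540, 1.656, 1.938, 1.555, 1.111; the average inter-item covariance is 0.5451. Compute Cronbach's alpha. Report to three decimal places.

Cronbach's alpha = 0.770

ΣVar(i) = 0.540 + 1.656 + 1.938 + 1.555 + 1.111 = 6.800
Sum of the 10 distinct covariances = 10 × 0.5451 = 5.4510
Var(T) = ΣVar(i) + 2·Σcov = 6.800 + 2 × 5.4510 = 17.7020
α = (5/4)·(1 − 6.800/17.7020) = 0.770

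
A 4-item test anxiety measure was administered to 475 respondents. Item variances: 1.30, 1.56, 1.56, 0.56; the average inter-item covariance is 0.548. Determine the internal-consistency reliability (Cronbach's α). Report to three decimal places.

Cronbach's α = 0.759

ΣVar(i) = 1.30 + 1.56 + 1.56 + 0.56 = 4.98
Sum of the 6 distinct covariances = 6 × 0.548 = 3.288
Var(T) = ΣVar(i) + 2·Σcov = 4.98 + 2 × 3.288 = 11.556
α = (4/3)·(1 − 4.98/11.556) = 0.759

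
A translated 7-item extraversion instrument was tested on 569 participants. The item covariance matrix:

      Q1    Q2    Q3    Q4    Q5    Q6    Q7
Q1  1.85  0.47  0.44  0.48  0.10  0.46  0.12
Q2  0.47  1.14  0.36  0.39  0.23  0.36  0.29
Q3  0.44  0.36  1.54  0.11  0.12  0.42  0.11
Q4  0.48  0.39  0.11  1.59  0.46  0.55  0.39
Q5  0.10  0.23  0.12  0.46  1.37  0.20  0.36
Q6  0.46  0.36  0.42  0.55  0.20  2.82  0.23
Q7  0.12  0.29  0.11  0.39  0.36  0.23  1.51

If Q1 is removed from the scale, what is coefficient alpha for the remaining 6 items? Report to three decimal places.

Remaining items: Q2, Q3, Q4, Q5, Q6, Q7 (k = 6).
ΣVar(i) = 1.14 + 1.54 + 1.59 + 1.37 + 2.82 + 1.51 = 9.97
total variance = 9.97 + 2 × 4.58 = 19.13
α (item deleted) = (6/5)·(1 − 9.97/19.13) = 0.575

α = 0.575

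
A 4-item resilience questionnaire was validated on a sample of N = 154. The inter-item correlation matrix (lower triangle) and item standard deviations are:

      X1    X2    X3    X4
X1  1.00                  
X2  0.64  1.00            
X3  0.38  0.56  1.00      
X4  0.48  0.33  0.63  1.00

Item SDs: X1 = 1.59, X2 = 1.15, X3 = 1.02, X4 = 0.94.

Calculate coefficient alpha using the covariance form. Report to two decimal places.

α = 0.78

Σσ²ᵢ = 1.59² + 1.15² + 1.02² + 0.94² = 5.7746
Covariances σ_ij = r_ij · s_i · s_j:
  σ(X1,X2) = 0.64 × 1.59 × 1.15 = 1.1702
  σ(X1,X3) = 0.38 × 1.59 × 1.02 = 0.6163
  σ(X1,X4) = 0.48 × 1.59 × 0.94 = 0.7174
  σ(X2,X3) = 0.56 × 1.15 × 1.02 = 0.6569
  σ(X2,X4) = 0.33 × 1.15 × 0.94 = 0.3567
  σ(X3,X4) = 0.63 × 1.02 × 0.94 = 0.6040
σ²_T = Σσ²ᵢ + 2·Σσ_ij = 5.7746 + 2 × 4.1215 = 14.0176
α = (4/3)·(1 − 5.7746/14.0176) = 0.78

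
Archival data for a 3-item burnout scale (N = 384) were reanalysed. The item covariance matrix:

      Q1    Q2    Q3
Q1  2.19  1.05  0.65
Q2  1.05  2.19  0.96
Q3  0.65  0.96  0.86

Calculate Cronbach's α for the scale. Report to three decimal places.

ΣVar(i) = 2.19 + 2.19 + 0.86 = 5.24
Σ_{i<j} σ_ij = 2.66
σ²_T = 5.24 + 2 × 2.66 = 10.56
α = (k/(k−1))·(1 − ΣVar(i)/σ²_T) = (3/2)·(1 − 5.24/10.56) = 0.756

Cronbach's α = 0.756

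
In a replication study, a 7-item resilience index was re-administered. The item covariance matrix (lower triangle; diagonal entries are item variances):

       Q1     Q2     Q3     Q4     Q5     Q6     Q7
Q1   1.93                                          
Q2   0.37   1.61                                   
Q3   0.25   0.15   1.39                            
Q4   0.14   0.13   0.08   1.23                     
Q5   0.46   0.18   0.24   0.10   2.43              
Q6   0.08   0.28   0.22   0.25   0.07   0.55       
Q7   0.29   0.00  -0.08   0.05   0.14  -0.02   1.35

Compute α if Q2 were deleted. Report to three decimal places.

Remaining items: Q1, Q3, Q4, Q5, Q6, Q7 (k = 6).
Σσᵢ² = 1.93 + 1.39 + 1.23 + 2.43 + 0.55 + 1.35 = 8.88
σ²_T = 8.88 + 2 × 2.27 = 13.42
α (item deleted) = (6/5)·(1 − 8.88/13.42) = 0.406

α = 0.406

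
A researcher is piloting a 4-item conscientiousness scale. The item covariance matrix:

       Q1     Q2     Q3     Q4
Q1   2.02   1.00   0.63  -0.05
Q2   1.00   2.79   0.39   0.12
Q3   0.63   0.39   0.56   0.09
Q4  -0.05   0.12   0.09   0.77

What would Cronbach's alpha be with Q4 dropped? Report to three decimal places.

Remaining items: Q1, Q2, Q3 (k = 3).
Σσ²ᵢ = 2.02 + 2.79 + 0.56 = 5.37
σ²_T = 5.37 + 2 × 2.02 = 9.41
α (item deleted) = (3/2)·(1 − 5.37/9.41) = 0.644

α = 0.644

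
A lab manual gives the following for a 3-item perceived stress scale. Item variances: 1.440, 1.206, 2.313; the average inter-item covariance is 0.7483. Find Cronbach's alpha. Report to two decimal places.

sum of item variances = 1.440 + 1.206 + 2.313 = 4.959
Sum of the 3 distinct covariances = 3 × 0.7483 = 2.2449
total variance = sum of item variances + 2·Σcov = 4.959 + 2 × 2.2449 = 9.4488
α = (3/2)·(1 − 4.959/9.4488) = 0.71

α = 0.71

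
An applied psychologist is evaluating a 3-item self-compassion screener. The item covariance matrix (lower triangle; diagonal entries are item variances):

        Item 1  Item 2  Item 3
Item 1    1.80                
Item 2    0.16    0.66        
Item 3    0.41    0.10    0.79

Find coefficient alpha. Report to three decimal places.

α = 0.438

Σσᵢ² = 1.80 + 0.66 + 0.79 = 3.25
Sum of the distinct covariances = 0.67
total variance = 3.25 + 2 × 0.67 = 4.59
α = (k/(k−1))·(1 − Σσᵢ²/total variance) = (3/2)·(1 − 3.25/4.59) = 0.438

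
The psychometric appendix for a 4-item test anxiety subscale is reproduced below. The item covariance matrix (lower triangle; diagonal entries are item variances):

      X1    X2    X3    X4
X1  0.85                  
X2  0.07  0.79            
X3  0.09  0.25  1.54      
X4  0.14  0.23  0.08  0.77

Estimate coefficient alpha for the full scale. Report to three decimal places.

coefficient alpha = 0.404

Σσ²ᵢ = 0.85 + 0.79 + 1.54 + 0.77 = 3.95
Σ_{i<j} σ_ij = 0.86
Var(T) = 3.95 + 2 × 0.86 = 5.67
α = (k/(k−1))·(1 − Σσ²ᵢ/Var(T)) = (4/3)·(1 − 3.95/5.67) = 0.404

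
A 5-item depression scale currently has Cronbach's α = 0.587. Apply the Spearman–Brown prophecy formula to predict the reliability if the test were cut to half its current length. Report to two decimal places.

predicted reliability = 0.42

Length factor m = 1/2
α' = m·α / (1 − (1−m)·α)
   = 1/2 × 0.587 / (1 − (1 − 1/2) × 0.587)
   = 0.2935 / 0.7065 = 0.42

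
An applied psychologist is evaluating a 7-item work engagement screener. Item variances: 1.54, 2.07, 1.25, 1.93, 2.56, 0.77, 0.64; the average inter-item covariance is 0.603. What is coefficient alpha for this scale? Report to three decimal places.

Σσ²ᵢ = 1.54 + 2.07 + 1.25 + 1.93 + 2.56 + 0.77 + 0.64 = 10.76
Sum of the 21 distinct covariances = 21 × 0.603 = 12.663
σ²_total = Σσ²ᵢ + 2·Σcov = 10.76 + 2 × 12.663 = 36.086
α = (7/6)·(1 − 10.76/36.086) = 0.819

coefficient alpha = 0.819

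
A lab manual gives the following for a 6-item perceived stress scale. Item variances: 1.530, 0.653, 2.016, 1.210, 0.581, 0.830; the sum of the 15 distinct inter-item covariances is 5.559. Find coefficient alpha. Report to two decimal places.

Σσᵢ² = 1.530 + 0.653 + 2.016 + 1.210 + 0.581 + 0.830 = 6.820
Sum of distinct covariances = 5.559
σ²_T = Σσᵢ² + 2·Σcov = 6.820 + 2 × 5.559 = 17.938
α = (6/5)·(1 − 6.820/17.938) = 0.74

α = 0.74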